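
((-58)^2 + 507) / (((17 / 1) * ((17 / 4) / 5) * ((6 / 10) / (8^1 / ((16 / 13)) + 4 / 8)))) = 2709700 / 867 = 3125.37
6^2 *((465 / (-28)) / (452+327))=-4185 / 5453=-0.77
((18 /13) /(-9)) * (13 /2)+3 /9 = -2 /3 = -0.67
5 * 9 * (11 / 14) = 495 / 14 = 35.36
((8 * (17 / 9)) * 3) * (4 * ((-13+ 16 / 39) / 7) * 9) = -267104 / 91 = -2935.21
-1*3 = -3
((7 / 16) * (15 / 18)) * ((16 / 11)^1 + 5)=2485 / 1056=2.35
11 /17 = 0.65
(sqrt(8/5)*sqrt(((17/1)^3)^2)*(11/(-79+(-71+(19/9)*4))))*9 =-4377483*sqrt(10)/3185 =-4346.25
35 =35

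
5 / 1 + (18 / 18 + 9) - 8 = 7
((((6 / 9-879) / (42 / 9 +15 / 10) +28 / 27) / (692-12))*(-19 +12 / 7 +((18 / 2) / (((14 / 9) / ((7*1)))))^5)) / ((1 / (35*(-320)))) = 8619137898791225 / 33966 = 253757813660.46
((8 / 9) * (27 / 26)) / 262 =6 / 1703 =0.00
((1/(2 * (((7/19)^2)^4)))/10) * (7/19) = 54.27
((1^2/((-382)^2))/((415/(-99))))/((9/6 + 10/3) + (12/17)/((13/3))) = -65637/200599898750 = -0.00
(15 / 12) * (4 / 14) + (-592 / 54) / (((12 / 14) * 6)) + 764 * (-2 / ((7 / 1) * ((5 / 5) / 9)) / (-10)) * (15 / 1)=10019171 / 3402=2945.08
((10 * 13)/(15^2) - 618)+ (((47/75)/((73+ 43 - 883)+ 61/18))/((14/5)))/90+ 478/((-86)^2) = -24711494391742/40027845375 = -617.36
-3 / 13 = -0.23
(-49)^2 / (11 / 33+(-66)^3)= -7203 / 862487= -0.01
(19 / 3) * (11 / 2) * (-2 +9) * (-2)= -1463 / 3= -487.67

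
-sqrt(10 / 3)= -sqrt(30) / 3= -1.83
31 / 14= 2.21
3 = 3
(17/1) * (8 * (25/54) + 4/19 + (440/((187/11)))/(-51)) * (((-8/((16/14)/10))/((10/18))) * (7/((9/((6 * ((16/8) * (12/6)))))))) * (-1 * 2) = 272429.62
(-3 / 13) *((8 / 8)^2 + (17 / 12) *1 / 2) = -41 / 104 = -0.39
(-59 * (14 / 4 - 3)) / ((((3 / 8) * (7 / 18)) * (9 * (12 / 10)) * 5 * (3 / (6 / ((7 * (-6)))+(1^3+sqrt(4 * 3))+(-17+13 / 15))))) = 378544 / 19845 - 472 * sqrt(3) / 189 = 14.75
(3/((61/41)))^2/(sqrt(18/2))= 5043/3721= 1.36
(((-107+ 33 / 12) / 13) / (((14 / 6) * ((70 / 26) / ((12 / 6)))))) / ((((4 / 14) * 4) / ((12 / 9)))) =-417 / 140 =-2.98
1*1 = 1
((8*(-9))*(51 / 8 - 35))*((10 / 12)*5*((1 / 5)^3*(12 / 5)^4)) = 7122816 / 3125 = 2279.30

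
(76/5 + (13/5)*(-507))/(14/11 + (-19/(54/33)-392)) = 257994/79663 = 3.24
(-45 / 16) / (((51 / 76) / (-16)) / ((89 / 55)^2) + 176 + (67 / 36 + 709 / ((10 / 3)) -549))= 1219041900 / 68680238071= 0.02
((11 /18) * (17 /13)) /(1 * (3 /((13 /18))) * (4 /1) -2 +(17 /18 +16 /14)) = 1309 /27359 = 0.05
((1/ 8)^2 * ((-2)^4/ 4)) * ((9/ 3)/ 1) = 3/ 16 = 0.19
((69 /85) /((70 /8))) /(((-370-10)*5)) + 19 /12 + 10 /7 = 7296221 /2422500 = 3.01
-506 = -506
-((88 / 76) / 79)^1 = -22 / 1501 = -0.01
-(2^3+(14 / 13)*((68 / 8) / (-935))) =-5713 / 715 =-7.99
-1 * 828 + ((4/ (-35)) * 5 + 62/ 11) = -63366/ 77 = -822.94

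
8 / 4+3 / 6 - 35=-65 / 2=-32.50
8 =8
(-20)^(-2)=1/ 400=0.00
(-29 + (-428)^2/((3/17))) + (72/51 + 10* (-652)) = 52606249/51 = 1031495.08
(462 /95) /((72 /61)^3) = 17477537 /5909760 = 2.96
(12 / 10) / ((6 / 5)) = 1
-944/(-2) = 472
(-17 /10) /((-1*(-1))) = -1.70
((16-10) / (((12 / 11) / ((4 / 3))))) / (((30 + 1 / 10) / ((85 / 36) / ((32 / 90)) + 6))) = 44495 / 14448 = 3.08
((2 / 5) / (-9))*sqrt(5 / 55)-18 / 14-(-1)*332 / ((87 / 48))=36923 / 203-2*sqrt(11) / 495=181.87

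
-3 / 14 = -0.21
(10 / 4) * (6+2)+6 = 26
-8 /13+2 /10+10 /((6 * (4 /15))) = 1517 /260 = 5.83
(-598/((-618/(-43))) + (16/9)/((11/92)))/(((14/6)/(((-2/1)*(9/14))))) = 817995/55517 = 14.73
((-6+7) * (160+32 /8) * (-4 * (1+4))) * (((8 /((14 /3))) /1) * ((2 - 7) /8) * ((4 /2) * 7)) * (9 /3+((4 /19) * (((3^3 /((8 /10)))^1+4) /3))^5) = 1317047951520800 /200564019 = 6566720.98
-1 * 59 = -59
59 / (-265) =-59 / 265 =-0.22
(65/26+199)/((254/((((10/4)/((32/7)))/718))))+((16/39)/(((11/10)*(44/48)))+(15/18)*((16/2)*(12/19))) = 3221840564135/697670651392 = 4.62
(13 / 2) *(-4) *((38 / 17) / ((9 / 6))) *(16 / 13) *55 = -133760 / 51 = -2622.75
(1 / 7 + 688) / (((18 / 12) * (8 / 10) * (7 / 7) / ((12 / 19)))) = 48170 / 133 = 362.18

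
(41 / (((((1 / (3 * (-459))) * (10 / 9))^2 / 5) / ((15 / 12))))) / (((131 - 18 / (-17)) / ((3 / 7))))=321149264859 / 251440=1277240.16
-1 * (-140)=140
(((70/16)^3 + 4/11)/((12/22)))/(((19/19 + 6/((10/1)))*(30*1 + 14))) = 789455/360448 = 2.19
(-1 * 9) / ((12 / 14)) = -21 / 2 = -10.50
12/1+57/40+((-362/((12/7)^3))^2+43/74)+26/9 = 715378519553/138101760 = 5180.08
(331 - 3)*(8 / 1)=2624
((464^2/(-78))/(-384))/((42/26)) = 841/189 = 4.45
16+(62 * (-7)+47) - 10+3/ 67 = -25524/ 67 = -380.96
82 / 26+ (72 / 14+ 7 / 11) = 8.93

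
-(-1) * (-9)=-9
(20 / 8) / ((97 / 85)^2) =36125 / 18818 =1.92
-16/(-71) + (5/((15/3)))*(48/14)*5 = 8632/497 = 17.37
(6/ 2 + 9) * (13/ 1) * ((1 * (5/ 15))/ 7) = 52/ 7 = 7.43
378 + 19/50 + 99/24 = 382.50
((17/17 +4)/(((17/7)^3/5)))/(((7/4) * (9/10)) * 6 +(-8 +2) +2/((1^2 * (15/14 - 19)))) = 43046500/82336967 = 0.52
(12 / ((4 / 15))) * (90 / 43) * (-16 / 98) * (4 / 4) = -32400 / 2107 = -15.38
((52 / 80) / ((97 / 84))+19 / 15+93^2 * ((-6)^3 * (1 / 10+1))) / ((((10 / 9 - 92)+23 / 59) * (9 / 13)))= 458669962322 / 13984005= 32799.61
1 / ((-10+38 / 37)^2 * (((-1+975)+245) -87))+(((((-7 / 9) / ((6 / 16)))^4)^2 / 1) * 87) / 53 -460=63583536025914251350511 / 622568757230662771008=102.13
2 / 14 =1 / 7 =0.14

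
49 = 49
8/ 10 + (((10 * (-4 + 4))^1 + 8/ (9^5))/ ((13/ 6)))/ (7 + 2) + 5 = 66784499/ 11514555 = 5.80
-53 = -53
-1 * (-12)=12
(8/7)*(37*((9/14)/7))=1332/343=3.88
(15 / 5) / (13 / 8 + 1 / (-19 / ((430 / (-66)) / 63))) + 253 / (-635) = 471641291 / 327172955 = 1.44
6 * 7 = 42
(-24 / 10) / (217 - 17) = -3 / 250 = -0.01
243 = 243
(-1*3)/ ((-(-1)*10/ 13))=-39/ 10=-3.90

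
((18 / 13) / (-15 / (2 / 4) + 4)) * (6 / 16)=-27 / 1352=-0.02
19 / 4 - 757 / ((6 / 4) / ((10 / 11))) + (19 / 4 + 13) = -28795 / 66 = -436.29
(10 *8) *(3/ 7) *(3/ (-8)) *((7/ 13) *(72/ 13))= -6480/ 169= -38.34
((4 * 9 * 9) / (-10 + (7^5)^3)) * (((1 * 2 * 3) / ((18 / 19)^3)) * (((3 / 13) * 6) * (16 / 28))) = 54872 / 144009365801301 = 0.00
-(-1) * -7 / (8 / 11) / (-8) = 77 / 64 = 1.20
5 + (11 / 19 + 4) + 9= 353 / 19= 18.58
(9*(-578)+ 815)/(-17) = 4387/17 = 258.06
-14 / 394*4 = -28 / 197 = -0.14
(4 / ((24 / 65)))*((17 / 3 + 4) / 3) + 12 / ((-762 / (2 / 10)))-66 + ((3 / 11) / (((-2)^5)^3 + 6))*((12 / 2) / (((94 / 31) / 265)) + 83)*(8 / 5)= -9032590734337 / 290401221330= -31.10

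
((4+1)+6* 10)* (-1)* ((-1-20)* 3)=4095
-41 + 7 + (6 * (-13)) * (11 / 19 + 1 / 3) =-1998 / 19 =-105.16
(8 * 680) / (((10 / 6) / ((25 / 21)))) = 27200 / 7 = 3885.71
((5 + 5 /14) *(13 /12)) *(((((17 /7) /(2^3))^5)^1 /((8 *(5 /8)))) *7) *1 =92290705 /4405854208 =0.02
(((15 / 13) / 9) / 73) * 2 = 10 / 2847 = 0.00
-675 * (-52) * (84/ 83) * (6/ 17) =17690400/ 1411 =12537.49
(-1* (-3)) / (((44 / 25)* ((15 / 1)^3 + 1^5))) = 75 / 148544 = 0.00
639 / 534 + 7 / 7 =391 / 178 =2.20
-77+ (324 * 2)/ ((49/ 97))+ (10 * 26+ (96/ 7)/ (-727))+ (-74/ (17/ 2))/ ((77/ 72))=9709910979/ 6661501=1457.62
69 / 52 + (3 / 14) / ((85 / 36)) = 43863 / 30940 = 1.42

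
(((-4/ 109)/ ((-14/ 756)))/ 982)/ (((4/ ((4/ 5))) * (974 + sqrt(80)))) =26298/ 63459886655 - 108 * sqrt(5)/ 63459886655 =0.00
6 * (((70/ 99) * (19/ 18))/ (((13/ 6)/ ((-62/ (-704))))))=20615/ 113256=0.18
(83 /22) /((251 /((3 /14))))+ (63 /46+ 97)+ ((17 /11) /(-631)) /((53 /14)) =5849646448839 /59464463212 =98.37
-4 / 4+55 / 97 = -42 / 97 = -0.43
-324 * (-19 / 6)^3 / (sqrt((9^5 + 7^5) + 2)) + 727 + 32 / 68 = 6859 * sqrt(75858) / 50572 + 12367 / 17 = 764.83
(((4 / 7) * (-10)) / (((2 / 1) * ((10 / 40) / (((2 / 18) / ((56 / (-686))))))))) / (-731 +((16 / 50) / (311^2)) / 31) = -10494228500 / 493153780653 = -0.02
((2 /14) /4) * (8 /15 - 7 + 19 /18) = -487 /2520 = -0.19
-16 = -16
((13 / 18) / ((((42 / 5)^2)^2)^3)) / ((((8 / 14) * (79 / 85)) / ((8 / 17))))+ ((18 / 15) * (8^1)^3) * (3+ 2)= 9401220888137515768209041 / 3060293257857259081728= 3072.00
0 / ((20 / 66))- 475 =-475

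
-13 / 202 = -0.06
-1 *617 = -617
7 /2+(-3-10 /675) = 131 /270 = 0.49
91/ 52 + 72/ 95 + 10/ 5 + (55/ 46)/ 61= 2413789/ 533140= 4.53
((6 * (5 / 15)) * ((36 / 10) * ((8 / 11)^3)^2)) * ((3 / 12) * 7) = 16515072 / 8857805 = 1.86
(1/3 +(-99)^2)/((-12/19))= -139669/9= -15518.78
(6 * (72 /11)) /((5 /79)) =34128 /55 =620.51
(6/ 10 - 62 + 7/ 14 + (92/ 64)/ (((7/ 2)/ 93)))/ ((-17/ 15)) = 19071/ 952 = 20.03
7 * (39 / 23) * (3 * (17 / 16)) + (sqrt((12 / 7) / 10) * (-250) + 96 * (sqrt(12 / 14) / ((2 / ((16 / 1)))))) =-50 * sqrt(210) / 7 + 13923 / 368 + 768 * sqrt(42) / 7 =645.35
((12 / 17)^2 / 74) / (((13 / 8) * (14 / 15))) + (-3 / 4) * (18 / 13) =-2012337 / 1946126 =-1.03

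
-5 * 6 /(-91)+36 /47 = 4686 /4277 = 1.10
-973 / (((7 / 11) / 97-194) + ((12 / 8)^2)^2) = 5.15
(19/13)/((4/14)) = 133/26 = 5.12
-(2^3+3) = -11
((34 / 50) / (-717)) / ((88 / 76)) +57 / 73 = 22454371 / 28787550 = 0.78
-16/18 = -8/9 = -0.89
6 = 6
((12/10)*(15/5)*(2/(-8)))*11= -99/10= -9.90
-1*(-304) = 304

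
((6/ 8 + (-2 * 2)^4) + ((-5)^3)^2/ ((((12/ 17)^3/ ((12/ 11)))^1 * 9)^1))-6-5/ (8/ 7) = 80277947/ 14256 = 5631.17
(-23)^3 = -12167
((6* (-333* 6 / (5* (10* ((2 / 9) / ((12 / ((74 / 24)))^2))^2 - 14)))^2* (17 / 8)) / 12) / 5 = 80391458338447303725023232 / 464218594712430045951125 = 173.18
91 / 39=7 / 3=2.33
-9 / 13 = -0.69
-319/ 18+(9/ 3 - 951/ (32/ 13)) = -115507/ 288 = -401.07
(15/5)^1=3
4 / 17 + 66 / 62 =685 / 527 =1.30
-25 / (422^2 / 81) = -0.01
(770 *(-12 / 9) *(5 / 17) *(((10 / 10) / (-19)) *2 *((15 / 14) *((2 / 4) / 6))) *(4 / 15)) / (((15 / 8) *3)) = 3520 / 26163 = 0.13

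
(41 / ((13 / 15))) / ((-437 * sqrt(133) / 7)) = -615 * sqrt(133) / 107939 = -0.07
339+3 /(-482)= 163395 /482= 338.99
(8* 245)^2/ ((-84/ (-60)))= 2744000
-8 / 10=-4 / 5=-0.80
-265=-265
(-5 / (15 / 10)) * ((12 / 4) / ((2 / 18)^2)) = -810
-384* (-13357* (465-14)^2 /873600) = 1194209.74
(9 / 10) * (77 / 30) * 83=19173 / 100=191.73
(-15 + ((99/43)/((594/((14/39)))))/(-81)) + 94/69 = -127822778/9372753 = -13.64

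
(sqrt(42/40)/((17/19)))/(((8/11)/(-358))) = -37411 * sqrt(105)/680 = -563.75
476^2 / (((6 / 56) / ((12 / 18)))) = 12688256 / 9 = 1409806.22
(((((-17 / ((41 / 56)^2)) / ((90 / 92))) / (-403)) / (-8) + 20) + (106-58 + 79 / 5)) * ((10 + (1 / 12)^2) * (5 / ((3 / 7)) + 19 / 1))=84658192631287 / 3292372980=25713.43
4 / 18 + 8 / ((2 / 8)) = 290 / 9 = 32.22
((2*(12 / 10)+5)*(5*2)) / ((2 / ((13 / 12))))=481 / 12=40.08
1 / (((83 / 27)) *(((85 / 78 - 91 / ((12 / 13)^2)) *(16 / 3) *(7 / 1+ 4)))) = -9477 / 180670831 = -0.00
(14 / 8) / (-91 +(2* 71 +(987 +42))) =7 / 4320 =0.00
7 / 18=0.39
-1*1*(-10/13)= 0.77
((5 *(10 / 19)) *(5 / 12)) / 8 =0.14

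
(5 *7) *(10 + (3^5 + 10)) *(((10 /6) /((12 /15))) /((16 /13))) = 2991625 /192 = 15581.38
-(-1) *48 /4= 12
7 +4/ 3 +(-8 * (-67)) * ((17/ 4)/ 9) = 2353/ 9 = 261.44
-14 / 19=-0.74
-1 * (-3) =3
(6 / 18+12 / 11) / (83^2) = 0.00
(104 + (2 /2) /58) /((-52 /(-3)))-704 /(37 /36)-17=-77664905 /111592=-695.97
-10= -10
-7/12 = -0.58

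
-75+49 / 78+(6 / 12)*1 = -73.87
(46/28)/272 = 0.01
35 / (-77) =-5 / 11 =-0.45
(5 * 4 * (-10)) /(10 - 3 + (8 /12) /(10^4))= -3000000 /105001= -28.57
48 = 48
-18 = -18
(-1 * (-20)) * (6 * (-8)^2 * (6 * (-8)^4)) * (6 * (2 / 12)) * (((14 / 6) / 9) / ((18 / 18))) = 146800640 / 3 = 48933546.67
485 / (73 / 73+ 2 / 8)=388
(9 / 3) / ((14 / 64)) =96 / 7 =13.71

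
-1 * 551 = -551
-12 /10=-6 /5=-1.20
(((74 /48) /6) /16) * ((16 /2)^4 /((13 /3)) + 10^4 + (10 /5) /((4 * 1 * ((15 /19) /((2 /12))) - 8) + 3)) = 77508451 /440960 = 175.77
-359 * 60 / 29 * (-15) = 323100 / 29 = 11141.38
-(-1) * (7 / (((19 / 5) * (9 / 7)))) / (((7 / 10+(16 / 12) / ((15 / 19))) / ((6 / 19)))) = 2940 / 15523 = 0.19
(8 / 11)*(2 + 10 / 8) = 2.36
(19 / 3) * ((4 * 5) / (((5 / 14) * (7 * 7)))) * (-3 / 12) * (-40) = 1520 / 21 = 72.38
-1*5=-5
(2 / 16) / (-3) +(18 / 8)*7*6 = 2267 / 24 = 94.46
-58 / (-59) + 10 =648 / 59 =10.98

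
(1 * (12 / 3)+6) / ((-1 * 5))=-2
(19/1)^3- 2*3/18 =20576/3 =6858.67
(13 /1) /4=13 /4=3.25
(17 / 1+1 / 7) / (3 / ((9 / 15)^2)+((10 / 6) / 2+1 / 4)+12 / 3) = 1440 / 1127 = 1.28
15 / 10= 3 / 2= 1.50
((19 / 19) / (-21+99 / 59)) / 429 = -59 / 489060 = -0.00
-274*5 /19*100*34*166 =-40696210.53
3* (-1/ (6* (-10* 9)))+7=7.01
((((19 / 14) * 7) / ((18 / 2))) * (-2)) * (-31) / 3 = 589 / 27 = 21.81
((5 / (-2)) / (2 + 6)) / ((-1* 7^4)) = 0.00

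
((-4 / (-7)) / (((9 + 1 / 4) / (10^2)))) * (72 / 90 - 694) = -1109120 / 259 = -4282.32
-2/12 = -1/6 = -0.17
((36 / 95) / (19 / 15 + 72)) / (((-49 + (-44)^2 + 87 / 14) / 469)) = 11256 / 8784935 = 0.00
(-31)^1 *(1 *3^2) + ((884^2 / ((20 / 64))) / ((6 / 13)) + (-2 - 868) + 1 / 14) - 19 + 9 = 1137556561 / 210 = 5416936.00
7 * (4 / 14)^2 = 4 / 7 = 0.57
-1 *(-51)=51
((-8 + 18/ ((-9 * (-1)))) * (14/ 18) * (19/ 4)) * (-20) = 443.33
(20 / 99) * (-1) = -20 / 99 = -0.20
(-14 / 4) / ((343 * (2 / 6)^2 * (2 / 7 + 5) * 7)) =-0.00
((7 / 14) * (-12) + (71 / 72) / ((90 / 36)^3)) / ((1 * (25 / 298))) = -1990342 / 28125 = -70.77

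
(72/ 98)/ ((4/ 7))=9/ 7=1.29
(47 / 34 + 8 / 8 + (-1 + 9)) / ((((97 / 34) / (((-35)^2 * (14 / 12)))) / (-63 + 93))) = 15134875 / 97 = 156029.64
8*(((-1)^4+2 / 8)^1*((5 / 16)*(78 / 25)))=9.75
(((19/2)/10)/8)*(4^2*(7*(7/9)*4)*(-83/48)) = -77273/1080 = -71.55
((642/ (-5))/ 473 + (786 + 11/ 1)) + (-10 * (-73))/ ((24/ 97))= 106343981/ 28380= 3747.15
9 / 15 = 3 / 5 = 0.60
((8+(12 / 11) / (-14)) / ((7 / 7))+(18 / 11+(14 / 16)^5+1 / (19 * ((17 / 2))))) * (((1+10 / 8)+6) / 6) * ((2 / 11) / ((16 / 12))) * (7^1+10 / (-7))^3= 1461547364850261 / 4472571428864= 326.78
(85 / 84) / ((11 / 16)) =340 / 231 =1.47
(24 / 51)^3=0.10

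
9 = 9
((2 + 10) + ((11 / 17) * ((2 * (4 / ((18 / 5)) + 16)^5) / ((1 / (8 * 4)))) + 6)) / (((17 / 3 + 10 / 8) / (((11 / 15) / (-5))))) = -536610373709432 / 416590695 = -1288099.76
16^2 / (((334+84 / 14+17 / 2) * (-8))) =-64 / 697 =-0.09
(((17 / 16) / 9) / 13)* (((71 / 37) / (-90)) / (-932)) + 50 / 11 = 290493229277 / 63908507520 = 4.55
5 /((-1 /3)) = -15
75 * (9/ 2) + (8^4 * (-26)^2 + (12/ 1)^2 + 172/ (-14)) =38771113/ 14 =2769365.21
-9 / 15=-3 / 5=-0.60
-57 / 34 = -1.68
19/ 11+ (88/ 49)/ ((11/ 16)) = 2339/ 539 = 4.34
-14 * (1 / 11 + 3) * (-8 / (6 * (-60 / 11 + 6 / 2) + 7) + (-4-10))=30856 / 55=561.02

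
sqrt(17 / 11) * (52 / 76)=13 * sqrt(187) / 209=0.85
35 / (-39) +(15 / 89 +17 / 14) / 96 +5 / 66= -13808491 / 17105088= -0.81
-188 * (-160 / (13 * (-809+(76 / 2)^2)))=3.64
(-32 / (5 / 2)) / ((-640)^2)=-1 / 32000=-0.00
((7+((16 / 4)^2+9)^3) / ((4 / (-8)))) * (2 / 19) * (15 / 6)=-156320 / 19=-8227.37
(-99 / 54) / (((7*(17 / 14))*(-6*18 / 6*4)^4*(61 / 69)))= -253 / 27868188672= -0.00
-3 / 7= -0.43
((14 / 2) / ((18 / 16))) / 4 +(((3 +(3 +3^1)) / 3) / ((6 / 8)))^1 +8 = 122 / 9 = 13.56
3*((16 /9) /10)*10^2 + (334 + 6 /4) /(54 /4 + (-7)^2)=22013 /375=58.70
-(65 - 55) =-10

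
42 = 42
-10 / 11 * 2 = -20 / 11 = -1.82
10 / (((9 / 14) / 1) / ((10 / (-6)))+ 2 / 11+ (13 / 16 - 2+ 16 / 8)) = 16.43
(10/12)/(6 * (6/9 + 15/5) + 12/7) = 35/996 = 0.04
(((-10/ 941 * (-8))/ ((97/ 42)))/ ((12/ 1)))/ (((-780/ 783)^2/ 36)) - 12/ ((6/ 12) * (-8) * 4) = 265720179/ 308516260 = 0.86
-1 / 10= -0.10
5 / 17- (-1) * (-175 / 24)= -2855 / 408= -7.00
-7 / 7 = -1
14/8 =7/4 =1.75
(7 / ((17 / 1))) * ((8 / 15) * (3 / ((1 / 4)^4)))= 14336 / 85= 168.66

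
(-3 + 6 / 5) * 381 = -3429 / 5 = -685.80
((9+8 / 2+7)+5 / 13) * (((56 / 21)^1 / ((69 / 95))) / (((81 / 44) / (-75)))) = -3049.12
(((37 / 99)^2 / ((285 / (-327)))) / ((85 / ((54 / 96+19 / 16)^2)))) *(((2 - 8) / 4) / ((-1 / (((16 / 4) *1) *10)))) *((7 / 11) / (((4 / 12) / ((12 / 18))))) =-51182803 / 116076510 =-0.44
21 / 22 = 0.95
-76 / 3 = -25.33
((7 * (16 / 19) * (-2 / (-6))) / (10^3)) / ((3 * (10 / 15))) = 7 / 7125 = 0.00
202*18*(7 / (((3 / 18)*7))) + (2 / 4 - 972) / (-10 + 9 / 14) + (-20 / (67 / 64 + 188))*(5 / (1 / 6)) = 11579070601 / 528323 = 21916.65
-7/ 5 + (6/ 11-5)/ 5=-126/ 55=-2.29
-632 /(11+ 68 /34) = -632 /13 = -48.62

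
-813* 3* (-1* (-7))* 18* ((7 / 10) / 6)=-358533 / 10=-35853.30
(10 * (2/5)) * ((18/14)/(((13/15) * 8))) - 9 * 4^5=-1677177/182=-9215.26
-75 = -75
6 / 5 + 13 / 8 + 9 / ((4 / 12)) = 1193 / 40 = 29.82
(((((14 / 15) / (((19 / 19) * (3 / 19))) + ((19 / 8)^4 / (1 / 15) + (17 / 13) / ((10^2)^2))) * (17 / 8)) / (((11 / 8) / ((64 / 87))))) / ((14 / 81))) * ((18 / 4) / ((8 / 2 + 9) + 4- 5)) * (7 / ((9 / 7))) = 6488.59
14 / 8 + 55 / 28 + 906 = 6368 / 7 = 909.71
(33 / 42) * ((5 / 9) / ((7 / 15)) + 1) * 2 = 506 / 147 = 3.44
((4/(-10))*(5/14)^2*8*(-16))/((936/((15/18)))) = 100/17199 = 0.01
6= 6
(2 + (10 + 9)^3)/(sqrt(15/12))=13722*sqrt(5)/5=6136.66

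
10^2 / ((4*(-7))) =-25 / 7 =-3.57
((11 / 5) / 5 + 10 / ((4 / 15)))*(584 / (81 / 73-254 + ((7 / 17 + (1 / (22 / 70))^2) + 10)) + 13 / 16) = -257321665511 / 3987498400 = -64.53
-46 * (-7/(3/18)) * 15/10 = 2898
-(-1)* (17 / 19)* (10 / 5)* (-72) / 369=-272 / 779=-0.35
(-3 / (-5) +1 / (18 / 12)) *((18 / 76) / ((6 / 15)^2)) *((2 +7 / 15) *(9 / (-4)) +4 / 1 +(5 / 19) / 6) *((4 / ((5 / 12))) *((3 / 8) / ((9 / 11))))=-18887 / 1520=-12.43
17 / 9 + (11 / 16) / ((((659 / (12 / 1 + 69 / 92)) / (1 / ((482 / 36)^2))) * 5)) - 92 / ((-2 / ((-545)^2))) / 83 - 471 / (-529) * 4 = 199192454634909605323 / 1210001087342160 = 164621.72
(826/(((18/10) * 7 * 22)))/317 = 295/31383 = 0.01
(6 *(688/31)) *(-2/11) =-8256/341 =-24.21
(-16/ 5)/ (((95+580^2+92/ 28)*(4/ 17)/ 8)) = -0.00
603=603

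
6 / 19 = 0.32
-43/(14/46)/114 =-989/798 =-1.24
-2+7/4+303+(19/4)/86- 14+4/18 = 894829/3096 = 289.03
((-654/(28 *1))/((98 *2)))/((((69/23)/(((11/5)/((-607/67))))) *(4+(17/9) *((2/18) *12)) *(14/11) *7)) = 0.00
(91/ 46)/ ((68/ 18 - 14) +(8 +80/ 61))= -49959/ 23000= -2.17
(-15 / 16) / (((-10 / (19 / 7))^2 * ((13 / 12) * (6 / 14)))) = -1083 / 7280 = -0.15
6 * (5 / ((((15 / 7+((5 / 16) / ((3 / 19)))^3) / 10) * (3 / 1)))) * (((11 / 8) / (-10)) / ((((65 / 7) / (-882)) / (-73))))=-959497684992 / 99586565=-9634.81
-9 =-9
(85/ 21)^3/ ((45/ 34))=4176050/ 83349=50.10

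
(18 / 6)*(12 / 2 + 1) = 21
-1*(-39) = 39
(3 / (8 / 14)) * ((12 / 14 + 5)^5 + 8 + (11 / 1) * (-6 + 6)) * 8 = 695943942 / 2401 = 289855.87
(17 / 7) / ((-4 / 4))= -17 / 7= -2.43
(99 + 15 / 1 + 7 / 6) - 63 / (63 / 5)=661 / 6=110.17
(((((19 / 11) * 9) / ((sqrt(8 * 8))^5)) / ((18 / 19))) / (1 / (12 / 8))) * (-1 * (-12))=3249 / 360448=0.01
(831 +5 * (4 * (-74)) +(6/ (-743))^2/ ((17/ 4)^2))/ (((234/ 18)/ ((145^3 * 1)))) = -315663357399519625/ 2074048093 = -152196739.54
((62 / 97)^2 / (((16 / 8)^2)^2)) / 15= 961 / 564540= 0.00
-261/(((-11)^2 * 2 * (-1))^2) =-261/58564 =-0.00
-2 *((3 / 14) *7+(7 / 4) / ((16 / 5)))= -131 / 32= -4.09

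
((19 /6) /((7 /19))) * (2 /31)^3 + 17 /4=10641163 /2502444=4.25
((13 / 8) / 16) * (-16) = -13 / 8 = -1.62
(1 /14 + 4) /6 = 19 /28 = 0.68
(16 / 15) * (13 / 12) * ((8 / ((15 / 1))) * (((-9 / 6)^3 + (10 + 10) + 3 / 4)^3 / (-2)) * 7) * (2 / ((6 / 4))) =-244391329 / 16200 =-15085.88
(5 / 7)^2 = 25 / 49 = 0.51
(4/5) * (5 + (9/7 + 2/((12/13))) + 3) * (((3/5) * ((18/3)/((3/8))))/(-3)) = -15392/525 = -29.32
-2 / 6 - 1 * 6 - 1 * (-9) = 8 / 3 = 2.67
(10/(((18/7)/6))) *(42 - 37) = 350/3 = 116.67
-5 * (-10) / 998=25 / 499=0.05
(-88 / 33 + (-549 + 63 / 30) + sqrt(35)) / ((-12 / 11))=181357 / 360 - 11*sqrt(35) / 12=498.35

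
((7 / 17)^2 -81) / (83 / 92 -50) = 2149120 / 1305413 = 1.65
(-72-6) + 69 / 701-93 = -119802 / 701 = -170.90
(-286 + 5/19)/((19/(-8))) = 43432/361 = 120.31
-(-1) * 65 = 65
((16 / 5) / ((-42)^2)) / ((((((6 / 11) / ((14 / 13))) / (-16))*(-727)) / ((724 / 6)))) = 254848 / 26793585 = 0.01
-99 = -99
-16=-16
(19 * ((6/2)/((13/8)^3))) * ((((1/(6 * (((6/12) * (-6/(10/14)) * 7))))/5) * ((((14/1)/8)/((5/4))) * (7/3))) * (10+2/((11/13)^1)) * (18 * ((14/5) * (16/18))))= -27.25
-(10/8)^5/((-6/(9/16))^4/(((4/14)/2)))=-253125/7516192768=-0.00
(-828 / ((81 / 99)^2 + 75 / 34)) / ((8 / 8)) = -1135464 / 3943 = -287.97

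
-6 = -6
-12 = -12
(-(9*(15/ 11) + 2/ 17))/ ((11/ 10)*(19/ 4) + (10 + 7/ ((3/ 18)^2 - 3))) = -1416680/ 1471503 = -0.96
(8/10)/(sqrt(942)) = 2*sqrt(942)/2355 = 0.03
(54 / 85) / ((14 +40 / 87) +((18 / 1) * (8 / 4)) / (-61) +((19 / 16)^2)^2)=18781175808 / 468813790855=0.04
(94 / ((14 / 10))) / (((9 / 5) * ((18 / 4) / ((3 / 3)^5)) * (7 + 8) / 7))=940 / 243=3.87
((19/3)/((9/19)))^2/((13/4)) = 55.01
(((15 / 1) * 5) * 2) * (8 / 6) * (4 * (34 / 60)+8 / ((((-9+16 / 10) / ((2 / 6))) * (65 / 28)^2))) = 8253200 / 18759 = 439.96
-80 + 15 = -65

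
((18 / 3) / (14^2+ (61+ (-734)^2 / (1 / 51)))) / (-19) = -6 / 522059447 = -0.00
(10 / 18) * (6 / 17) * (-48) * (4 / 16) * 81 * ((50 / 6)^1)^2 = -225000 / 17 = -13235.29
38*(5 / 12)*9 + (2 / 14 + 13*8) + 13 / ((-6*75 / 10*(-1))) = 155567 / 630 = 246.93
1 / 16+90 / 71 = 1511 / 1136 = 1.33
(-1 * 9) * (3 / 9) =-3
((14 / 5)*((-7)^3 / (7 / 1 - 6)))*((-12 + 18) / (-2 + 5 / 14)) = 403368 / 115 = 3507.55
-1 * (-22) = 22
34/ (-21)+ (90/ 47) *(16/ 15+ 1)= 2308/ 987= 2.34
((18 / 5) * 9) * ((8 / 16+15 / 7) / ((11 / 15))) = 8991 / 77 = 116.77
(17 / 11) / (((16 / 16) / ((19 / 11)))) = 323 / 121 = 2.67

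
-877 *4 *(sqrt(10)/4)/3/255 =-3.63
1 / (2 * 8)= 0.06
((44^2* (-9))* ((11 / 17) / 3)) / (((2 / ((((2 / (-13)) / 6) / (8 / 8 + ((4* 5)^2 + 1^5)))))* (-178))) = -2662 / 3953469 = -0.00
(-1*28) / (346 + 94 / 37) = -259 / 3224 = -0.08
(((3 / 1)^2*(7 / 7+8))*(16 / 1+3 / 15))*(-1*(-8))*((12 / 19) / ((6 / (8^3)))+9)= 12544632 / 19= 660243.79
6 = 6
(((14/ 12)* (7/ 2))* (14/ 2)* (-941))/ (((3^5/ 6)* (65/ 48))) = -2582104/ 5265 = -490.43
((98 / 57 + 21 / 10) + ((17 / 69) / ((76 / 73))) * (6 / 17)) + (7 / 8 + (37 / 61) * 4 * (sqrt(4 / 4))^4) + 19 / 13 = 360357877 / 41584920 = 8.67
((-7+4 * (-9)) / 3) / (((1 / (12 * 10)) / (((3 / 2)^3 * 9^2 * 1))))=-470205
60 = 60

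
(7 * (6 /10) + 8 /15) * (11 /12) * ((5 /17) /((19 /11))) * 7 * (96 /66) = 21868 /2907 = 7.52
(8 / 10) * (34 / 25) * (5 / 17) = 0.32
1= 1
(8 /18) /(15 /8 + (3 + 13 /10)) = 160 /2223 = 0.07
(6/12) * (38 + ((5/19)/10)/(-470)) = 678679/35720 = 19.00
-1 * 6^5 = -7776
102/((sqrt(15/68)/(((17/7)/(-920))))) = -0.57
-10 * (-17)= 170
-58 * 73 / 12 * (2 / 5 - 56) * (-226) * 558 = -12369639468 / 5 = -2473927893.60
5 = 5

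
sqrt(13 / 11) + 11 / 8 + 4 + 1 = sqrt(143) / 11 + 51 / 8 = 7.46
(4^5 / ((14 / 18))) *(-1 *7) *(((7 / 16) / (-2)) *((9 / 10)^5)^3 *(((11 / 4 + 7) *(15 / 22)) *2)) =1517623534669657779 / 275000000000000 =5518.63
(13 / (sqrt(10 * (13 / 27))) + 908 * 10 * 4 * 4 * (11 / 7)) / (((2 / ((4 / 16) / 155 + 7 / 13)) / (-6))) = -1043466336 / 2821 - 39177 * sqrt(390) / 80600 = -369901.95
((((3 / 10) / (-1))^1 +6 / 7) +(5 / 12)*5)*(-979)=-1085711 / 420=-2585.03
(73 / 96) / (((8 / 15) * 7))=365 / 1792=0.20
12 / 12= 1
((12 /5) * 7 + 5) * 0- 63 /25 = -63 /25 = -2.52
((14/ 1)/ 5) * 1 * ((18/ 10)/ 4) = 63/ 50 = 1.26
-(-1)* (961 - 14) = 947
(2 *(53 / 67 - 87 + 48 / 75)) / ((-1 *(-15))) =-95552 / 8375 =-11.41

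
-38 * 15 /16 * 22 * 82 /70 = -25707 /28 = -918.11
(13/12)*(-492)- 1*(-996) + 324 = 787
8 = 8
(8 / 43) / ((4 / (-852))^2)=8440.74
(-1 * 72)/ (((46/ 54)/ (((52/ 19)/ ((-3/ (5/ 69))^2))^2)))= -13520000/ 62735035221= -0.00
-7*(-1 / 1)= 7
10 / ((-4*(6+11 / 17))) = -85 / 226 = -0.38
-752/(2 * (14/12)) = -2256/7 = -322.29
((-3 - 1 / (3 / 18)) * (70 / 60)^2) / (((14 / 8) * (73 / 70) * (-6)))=245 / 219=1.12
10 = 10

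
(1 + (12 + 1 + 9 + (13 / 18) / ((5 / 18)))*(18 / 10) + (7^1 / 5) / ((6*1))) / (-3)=-6827 / 450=-15.17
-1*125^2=-15625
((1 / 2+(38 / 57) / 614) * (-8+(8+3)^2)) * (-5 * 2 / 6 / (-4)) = 521495 / 22104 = 23.59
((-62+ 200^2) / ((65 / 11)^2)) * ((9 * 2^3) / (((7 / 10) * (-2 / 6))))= -2087639136 / 5915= -352939.84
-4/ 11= -0.36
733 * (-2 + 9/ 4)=733/ 4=183.25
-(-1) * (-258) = -258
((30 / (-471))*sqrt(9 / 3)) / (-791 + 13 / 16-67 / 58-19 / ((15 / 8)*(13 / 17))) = 904800*sqrt(3) / 11429546777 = 0.00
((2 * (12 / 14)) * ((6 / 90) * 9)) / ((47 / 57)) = 2052 / 1645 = 1.25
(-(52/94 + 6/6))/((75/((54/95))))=-1314/111625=-0.01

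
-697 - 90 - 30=-817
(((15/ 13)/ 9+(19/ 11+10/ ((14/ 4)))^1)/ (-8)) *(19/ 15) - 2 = -123701/ 45045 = -2.75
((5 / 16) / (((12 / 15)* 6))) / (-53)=-25 / 20352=-0.00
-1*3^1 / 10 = -3 / 10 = -0.30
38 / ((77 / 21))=114 / 11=10.36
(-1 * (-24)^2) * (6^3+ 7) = -128448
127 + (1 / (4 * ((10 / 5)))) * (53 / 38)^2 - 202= -74.76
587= 587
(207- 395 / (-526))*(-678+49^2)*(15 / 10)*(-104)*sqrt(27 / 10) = -91756064.39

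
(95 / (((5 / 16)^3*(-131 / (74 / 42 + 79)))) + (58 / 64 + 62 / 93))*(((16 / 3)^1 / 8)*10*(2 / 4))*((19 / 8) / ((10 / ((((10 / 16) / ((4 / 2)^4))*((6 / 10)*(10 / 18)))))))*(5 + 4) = -26727948869 / 150241280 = -177.90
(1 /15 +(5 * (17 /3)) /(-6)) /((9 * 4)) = -419 /3240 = -0.13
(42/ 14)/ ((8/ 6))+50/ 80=23/ 8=2.88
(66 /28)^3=35937 /2744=13.10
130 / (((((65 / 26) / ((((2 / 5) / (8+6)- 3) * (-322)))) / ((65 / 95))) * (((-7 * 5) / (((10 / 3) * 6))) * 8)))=-1616992 / 665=-2431.57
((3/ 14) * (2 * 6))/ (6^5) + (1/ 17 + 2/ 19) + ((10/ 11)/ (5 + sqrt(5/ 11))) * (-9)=-1467325/ 976752 + sqrt(55)/ 33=-1.28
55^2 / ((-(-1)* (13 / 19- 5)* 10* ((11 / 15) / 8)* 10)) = -3135 / 41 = -76.46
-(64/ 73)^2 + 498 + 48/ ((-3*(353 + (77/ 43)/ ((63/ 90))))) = 40508300242/ 81475081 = 497.19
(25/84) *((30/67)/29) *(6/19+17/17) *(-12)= -18750/258419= -0.07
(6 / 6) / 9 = 1 / 9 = 0.11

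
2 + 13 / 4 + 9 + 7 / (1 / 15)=477 / 4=119.25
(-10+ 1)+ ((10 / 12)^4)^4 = -25237401276479 / 2821109907456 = -8.95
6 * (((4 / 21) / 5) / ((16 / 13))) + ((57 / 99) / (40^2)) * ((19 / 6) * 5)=16979 / 88704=0.19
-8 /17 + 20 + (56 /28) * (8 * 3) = 1148 /17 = 67.53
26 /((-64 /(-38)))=247 /16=15.44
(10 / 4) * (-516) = -1290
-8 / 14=-4 / 7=-0.57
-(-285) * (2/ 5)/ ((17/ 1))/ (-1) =-114/ 17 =-6.71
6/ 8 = 3/ 4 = 0.75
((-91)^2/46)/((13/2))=637/23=27.70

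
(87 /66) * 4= 58 /11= 5.27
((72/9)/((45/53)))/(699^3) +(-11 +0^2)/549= -18784239581/937505611755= -0.02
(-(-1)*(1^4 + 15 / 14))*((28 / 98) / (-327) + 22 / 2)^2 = 18382558541 / 73353294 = 250.60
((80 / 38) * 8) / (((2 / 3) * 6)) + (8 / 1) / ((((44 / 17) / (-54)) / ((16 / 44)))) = -129856 / 2299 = -56.48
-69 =-69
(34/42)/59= 17/1239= 0.01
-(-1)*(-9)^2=81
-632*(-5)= 3160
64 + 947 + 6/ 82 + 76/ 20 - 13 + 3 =205999/ 205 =1004.87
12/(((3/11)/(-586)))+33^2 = -24695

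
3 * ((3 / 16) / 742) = 9 / 11872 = 0.00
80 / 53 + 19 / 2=1167 / 106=11.01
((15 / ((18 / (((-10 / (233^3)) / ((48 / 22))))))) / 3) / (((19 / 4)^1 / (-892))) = 0.00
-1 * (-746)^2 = -556516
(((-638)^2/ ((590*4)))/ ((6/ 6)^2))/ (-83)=-101761/ 48970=-2.08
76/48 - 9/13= 139/156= 0.89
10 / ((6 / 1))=1.67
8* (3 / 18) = 4 / 3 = 1.33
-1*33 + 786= 753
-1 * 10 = -10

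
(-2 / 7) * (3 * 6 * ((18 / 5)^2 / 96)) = -243 / 350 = -0.69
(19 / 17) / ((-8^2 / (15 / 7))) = -285 / 7616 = -0.04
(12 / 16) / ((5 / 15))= 9 / 4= 2.25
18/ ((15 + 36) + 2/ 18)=81/ 230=0.35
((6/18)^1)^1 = 1/3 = 0.33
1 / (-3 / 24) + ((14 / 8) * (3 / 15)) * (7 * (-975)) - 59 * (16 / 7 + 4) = -77493 / 28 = -2767.61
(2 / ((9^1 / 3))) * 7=14 / 3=4.67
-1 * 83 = -83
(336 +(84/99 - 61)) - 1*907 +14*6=-547.15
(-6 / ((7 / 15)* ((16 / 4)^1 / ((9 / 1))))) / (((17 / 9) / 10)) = -18225 / 119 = -153.15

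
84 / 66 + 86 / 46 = 795 / 253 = 3.14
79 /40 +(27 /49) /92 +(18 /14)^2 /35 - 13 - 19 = -1891579 /63112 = -29.97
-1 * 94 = -94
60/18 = 10/3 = 3.33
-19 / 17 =-1.12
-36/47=-0.77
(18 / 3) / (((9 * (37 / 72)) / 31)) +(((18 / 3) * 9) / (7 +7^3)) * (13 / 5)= 1314987 / 32375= 40.62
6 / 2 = 3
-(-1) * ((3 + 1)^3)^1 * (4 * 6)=1536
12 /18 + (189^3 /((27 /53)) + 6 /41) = 1630056493 /123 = 13252491.81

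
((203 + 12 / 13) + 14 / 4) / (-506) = -5393 / 13156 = -0.41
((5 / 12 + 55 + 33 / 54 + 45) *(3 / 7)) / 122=3637 / 10248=0.35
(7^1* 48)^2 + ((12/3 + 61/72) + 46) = 112946.85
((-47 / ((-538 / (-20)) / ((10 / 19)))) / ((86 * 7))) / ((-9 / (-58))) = -136300 / 13845699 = -0.01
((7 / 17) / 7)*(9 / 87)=3 / 493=0.01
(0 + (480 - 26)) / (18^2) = 227 / 162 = 1.40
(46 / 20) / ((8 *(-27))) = -23 / 2160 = -0.01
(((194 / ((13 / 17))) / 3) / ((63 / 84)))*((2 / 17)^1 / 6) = 776 / 351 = 2.21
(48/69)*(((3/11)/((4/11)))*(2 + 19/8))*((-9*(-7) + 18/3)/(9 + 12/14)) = 735/46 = 15.98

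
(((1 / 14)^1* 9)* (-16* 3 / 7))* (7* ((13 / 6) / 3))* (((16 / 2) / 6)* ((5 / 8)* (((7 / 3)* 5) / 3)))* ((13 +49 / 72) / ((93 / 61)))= -648.07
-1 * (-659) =659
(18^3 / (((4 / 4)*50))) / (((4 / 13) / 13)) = 123201 / 25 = 4928.04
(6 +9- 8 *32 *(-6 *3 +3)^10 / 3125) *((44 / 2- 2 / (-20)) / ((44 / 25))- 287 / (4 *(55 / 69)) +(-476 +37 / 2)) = 2223842026333857 / 88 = 25270932117430.19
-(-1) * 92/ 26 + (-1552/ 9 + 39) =-15199/ 117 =-129.91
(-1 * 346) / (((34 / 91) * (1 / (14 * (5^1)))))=-1102010 / 17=-64824.12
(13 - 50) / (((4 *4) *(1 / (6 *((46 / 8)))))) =-2553 / 32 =-79.78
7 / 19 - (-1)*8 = 159 / 19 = 8.37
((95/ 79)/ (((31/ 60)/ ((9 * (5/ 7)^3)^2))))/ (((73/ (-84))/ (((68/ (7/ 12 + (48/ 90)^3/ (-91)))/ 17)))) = -60771262500000000/ 306727587521929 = -198.13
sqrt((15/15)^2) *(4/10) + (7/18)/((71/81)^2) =45679/50410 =0.91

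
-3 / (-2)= 3 / 2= 1.50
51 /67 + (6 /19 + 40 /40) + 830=1059234 /1273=832.08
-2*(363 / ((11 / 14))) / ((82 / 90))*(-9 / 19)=374220 / 779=480.39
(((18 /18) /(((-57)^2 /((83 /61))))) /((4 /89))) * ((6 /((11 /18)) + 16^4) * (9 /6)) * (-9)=-3994542411 /484462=-8245.32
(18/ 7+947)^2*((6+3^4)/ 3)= 1281295661/ 49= 26148891.04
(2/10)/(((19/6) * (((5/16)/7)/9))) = 6048/475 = 12.73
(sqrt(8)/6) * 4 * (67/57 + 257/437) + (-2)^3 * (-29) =9248 * sqrt(2)/3933 + 232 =235.33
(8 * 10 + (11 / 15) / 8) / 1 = 9611 / 120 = 80.09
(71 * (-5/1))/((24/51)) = -6035/8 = -754.38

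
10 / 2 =5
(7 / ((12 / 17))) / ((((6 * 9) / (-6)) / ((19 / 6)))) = -2261 / 648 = -3.49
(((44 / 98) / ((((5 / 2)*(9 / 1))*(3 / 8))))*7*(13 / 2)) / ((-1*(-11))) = 208 / 945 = 0.22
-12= -12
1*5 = 5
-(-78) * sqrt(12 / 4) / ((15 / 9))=234 * sqrt(3) / 5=81.06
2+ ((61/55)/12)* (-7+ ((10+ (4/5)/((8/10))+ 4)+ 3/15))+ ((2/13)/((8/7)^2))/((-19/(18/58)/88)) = 15297097/5909475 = 2.59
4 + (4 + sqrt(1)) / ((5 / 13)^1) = 17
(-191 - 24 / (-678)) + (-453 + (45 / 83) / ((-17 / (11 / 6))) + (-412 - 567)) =-517559335 / 318886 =-1623.02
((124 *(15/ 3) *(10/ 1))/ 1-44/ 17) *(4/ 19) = 421424/ 323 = 1304.72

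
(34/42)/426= 17/8946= 0.00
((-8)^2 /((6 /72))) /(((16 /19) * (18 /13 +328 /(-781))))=4629768 /4897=945.43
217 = 217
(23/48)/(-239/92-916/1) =-529/1014132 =-0.00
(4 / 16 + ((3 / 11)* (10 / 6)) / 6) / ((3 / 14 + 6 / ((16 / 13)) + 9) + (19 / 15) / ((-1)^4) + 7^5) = 3010 / 155438569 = 0.00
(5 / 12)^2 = 25 / 144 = 0.17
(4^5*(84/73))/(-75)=-28672/1825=-15.71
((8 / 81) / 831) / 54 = 4 / 1817397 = 0.00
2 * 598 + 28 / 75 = 89728 / 75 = 1196.37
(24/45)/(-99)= -8/1485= -0.01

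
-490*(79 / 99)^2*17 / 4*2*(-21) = 181956355 / 3267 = 55695.24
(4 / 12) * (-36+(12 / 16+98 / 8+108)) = 85 / 3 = 28.33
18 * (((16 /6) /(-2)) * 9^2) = -1944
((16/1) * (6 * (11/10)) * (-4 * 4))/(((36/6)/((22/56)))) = -3872/35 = -110.63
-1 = -1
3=3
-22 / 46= -11 / 23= -0.48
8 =8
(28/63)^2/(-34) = -8/1377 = -0.01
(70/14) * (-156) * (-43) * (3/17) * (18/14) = 905580/119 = 7609.92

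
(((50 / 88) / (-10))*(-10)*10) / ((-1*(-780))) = 25 / 3432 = 0.01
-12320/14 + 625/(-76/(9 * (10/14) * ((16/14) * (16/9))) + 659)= -91867920/104509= -879.04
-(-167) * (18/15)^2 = 6012/25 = 240.48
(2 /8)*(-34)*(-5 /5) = 17 /2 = 8.50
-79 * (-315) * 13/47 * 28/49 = 184860/47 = 3933.19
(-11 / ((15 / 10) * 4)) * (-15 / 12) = 55 / 24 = 2.29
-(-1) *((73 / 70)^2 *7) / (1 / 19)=101251 / 700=144.64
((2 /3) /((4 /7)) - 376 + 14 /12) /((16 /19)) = -21299 /48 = -443.73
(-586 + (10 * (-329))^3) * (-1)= 35611289586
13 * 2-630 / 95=368 / 19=19.37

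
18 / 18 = 1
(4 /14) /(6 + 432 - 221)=2 /1519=0.00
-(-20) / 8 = 5 / 2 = 2.50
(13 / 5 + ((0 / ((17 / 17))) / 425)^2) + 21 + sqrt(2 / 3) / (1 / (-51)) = 118 / 5 - 17 * sqrt(6) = -18.04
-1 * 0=0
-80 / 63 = -1.27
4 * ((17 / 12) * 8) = 45.33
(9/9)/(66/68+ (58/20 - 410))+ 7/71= 235612/2450991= 0.10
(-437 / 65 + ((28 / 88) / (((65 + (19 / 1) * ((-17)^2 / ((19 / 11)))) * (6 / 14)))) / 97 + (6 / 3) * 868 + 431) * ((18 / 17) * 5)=8748640151907 / 764957908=11436.76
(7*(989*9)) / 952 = 8901 / 136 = 65.45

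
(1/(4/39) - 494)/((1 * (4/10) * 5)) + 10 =-1857/8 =-232.12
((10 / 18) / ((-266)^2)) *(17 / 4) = 85 / 2547216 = 0.00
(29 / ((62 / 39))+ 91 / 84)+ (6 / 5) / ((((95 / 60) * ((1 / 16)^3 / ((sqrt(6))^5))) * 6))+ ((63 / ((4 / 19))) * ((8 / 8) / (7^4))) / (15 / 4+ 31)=342813565 / 17735844+ 1769472 * sqrt(6) / 95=45643.58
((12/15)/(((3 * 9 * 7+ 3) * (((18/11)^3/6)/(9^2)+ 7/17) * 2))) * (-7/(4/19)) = -3009391/18280320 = -0.16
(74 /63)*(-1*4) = -296 /63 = -4.70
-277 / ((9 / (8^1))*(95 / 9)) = -2216 / 95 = -23.33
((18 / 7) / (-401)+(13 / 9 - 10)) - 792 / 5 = -21089801 / 126315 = -166.96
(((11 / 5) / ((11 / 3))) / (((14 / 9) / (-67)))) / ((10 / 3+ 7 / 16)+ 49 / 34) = -738072 / 148855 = -4.96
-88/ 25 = -3.52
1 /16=0.06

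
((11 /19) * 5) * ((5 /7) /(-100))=-11 /532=-0.02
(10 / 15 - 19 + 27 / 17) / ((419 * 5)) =-854 / 106845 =-0.01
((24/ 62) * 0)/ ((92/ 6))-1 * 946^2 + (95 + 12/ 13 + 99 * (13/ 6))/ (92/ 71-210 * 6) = -2079398753329/ 2323568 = -894916.25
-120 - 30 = -150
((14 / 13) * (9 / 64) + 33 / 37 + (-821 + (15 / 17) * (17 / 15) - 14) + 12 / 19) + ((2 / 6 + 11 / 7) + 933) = 629983637 / 6141408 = 102.58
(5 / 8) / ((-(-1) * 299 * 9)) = 0.00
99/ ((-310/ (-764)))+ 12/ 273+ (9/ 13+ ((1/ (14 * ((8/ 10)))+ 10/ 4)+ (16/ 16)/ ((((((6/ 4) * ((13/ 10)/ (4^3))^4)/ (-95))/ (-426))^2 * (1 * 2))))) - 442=88922857894549747504183107886566643/ 7080542658280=12558763104204052637317.78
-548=-548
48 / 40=1.20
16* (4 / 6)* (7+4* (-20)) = -2336 / 3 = -778.67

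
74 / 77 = 0.96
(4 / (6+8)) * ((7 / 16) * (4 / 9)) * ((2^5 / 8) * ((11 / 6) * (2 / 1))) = 22 / 27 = 0.81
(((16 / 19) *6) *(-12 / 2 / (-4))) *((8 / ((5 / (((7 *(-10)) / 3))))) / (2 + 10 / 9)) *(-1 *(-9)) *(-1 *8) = 124416 / 19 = 6548.21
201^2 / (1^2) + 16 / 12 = 121207 / 3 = 40402.33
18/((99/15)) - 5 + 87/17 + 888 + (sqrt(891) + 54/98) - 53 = 9* sqrt(11) + 7682222/9163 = 868.25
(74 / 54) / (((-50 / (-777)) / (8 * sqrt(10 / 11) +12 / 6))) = 9583 / 225 +38332 * sqrt(110) / 2475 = 205.03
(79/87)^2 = 6241/7569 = 0.82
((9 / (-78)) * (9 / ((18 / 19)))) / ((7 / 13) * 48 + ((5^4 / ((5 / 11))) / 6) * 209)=-171 / 7475782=-0.00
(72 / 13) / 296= 9 / 481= 0.02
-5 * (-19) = 95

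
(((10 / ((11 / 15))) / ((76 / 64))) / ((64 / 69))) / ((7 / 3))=15525 / 2926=5.31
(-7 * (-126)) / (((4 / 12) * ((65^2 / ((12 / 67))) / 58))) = 1841616 / 283075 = 6.51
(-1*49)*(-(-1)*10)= -490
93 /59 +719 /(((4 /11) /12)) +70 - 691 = 1363347 /59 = 23107.58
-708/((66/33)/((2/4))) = -177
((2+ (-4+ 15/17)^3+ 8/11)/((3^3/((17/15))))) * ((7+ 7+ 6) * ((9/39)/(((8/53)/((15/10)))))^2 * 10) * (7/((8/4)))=-146514616955/34384064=-4261.12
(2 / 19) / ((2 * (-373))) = -1 / 7087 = -0.00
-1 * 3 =-3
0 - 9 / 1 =-9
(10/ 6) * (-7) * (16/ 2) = -280/ 3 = -93.33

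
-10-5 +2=-13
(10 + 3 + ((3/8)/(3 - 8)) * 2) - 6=137/20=6.85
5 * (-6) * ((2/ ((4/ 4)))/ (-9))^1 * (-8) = -160/ 3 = -53.33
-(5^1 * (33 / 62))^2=-7.08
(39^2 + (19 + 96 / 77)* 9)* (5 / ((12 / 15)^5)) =512296875 / 19712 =25989.09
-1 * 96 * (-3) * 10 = 2880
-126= -126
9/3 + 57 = 60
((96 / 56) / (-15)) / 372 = -1 / 3255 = -0.00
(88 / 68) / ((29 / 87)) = 66 / 17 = 3.88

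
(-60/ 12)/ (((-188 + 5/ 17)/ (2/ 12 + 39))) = 19975/ 19146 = 1.04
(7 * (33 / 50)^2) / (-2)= -7623 / 5000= -1.52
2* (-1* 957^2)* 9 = -16485282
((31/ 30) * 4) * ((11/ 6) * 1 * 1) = 341/ 45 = 7.58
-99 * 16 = -1584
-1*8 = -8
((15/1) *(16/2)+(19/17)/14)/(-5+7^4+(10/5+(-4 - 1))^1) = 28579/569534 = 0.05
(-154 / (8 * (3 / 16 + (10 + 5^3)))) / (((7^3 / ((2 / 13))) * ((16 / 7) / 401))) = -4411 / 393666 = -0.01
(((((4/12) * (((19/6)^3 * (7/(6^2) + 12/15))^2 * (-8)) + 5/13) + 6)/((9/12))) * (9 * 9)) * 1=-19549111707373/68234400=-286499.36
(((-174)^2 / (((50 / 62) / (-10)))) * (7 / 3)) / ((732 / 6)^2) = -1094982 / 18605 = -58.85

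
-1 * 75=-75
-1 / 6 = -0.17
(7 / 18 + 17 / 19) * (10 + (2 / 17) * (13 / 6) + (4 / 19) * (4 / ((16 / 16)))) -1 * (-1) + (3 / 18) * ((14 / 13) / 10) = 164382178 / 10770435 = 15.26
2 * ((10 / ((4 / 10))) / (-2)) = -25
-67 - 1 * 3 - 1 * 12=-82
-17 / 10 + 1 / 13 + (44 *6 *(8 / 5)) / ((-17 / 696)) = -38222339 / 2210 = -17295.18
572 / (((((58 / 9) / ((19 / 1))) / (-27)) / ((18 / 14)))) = -11884158 / 203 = -58542.65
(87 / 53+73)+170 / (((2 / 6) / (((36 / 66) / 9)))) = 61536 / 583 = 105.55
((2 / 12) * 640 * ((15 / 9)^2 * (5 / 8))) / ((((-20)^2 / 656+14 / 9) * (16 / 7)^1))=179375 / 4794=37.42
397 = 397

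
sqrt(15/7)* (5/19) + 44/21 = 5* sqrt(105)/133 + 44/21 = 2.48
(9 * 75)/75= 9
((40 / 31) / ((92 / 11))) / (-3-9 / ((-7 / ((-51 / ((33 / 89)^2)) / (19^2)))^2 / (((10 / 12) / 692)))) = -0.05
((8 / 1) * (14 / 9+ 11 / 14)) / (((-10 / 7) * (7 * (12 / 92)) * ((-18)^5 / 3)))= 1357 / 59521392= 0.00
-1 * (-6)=6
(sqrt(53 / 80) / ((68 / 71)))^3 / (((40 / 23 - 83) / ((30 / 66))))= -436293509 * sqrt(265) / 2068610396160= -0.00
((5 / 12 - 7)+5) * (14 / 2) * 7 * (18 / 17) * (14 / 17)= -19551 / 289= -67.65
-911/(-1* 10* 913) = 0.10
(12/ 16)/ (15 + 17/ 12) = 9/ 197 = 0.05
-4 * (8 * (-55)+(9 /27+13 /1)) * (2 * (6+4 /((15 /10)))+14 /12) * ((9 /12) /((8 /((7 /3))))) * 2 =41440 /3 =13813.33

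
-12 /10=-1.20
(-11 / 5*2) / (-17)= 22 / 85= 0.26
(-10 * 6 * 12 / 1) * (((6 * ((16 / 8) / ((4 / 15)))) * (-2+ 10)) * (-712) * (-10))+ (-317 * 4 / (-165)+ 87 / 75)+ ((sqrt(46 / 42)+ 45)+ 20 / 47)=-71559415495666 / 38775+ sqrt(483) / 21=-1845503944.68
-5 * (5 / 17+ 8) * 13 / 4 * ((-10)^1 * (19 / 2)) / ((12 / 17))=290225 / 16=18139.06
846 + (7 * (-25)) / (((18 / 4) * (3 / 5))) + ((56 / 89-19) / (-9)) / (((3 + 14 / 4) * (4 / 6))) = 24418159 / 31239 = 781.66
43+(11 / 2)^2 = 293 / 4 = 73.25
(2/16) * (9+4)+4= 45/8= 5.62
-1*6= -6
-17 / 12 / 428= -17 / 5136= -0.00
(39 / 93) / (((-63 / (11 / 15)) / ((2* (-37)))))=10582 / 29295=0.36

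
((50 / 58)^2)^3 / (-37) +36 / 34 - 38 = -13825465077381 / 374143868909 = -36.95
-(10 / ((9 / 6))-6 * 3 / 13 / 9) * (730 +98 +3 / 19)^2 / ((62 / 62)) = -20962639050 / 4693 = -4466788.63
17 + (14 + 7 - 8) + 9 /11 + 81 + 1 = 112.82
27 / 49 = 0.55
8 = 8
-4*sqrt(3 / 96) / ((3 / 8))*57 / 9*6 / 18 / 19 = -4*sqrt(2) / 27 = -0.21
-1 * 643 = -643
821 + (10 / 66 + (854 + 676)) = 77588 / 33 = 2351.15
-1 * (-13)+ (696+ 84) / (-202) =923 / 101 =9.14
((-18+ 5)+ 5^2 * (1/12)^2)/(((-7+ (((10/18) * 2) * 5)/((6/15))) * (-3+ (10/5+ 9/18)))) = 1847/496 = 3.72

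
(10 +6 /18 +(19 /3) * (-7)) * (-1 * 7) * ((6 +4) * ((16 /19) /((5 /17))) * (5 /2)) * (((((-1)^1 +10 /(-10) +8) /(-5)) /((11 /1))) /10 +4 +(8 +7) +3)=391458592 /1045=374601.52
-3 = -3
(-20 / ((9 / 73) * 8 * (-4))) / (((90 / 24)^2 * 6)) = 73 / 1215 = 0.06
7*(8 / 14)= 4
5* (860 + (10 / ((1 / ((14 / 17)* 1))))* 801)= 633800 / 17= 37282.35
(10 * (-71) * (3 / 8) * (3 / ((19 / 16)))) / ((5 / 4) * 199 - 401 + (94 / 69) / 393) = 1386221040 / 313763663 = 4.42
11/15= 0.73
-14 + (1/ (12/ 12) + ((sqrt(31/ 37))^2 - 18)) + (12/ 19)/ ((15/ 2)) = -105724/ 3515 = -30.08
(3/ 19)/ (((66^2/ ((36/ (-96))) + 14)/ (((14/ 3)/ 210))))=-1/ 3306570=-0.00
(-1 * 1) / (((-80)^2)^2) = -0.00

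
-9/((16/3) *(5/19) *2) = -513/160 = -3.21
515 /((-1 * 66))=-515 /66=-7.80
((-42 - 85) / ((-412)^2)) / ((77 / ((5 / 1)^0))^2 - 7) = -127 / 1005223968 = -0.00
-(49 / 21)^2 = -49 / 9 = -5.44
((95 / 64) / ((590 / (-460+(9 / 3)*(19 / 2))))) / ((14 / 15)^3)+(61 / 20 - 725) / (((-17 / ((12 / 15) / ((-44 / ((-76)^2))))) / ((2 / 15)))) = -577381975037069 / 968785664000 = -595.99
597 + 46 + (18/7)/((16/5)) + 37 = 38125/56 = 680.80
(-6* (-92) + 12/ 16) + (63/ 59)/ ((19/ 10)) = 2481051/ 4484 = 553.31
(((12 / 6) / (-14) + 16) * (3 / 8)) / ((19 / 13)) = 4329 / 1064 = 4.07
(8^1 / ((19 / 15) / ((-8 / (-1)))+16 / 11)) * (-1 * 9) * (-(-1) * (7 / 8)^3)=-509355 / 17032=-29.91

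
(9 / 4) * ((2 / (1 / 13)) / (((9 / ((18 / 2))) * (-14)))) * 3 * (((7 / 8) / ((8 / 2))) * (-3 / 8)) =1053 / 1024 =1.03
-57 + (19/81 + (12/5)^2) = -103286/2025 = -51.01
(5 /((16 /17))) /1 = 85 /16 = 5.31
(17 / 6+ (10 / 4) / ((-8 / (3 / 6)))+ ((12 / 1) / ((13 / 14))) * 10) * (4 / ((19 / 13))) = 164621 / 456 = 361.01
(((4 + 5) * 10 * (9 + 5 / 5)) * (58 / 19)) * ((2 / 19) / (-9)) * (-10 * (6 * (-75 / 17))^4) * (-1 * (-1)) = 4756725000000000 / 30151081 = 157763000.27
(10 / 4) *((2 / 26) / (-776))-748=-15091653 / 20176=-748.00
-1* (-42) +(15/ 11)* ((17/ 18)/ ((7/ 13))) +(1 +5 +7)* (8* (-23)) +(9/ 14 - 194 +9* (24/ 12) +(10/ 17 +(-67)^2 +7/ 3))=7732091/ 3927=1968.96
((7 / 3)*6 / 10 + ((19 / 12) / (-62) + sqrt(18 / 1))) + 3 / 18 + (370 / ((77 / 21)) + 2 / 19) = 3*sqrt(2) + 26578279 / 259160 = 106.80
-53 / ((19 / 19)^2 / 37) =-1961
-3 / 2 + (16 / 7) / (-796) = -4187 / 2786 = -1.50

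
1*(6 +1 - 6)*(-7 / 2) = -7 / 2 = -3.50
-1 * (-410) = 410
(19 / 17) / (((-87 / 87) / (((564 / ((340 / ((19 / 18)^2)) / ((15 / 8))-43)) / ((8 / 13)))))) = -12572547 / 1469786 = -8.55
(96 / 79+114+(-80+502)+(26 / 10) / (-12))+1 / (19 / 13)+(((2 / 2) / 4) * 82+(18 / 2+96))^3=356132193679 / 180120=1977194.06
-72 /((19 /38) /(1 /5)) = -144 /5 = -28.80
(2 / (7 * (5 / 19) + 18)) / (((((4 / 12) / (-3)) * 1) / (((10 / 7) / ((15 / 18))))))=-4104 / 2639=-1.56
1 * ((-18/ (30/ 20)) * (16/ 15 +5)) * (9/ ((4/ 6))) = -4914/ 5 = -982.80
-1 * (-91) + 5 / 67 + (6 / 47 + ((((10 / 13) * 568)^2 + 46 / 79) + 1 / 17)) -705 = 136002906945658 / 714719083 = 190288.62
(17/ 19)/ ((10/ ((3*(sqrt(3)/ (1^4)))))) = 51*sqrt(3)/ 190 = 0.46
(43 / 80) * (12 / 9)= 0.72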